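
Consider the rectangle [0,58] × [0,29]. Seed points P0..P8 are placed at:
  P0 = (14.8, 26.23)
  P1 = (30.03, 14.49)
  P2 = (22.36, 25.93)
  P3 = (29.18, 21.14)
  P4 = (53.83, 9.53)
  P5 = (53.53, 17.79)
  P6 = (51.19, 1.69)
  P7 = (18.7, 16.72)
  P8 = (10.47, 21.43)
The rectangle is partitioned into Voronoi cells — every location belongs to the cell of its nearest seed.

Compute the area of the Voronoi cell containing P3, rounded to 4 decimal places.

Area of P3's cell: 171.2434

1. box [0,58]×[0,29]: [(0, 0) (58, 0) (58, 29) (0, 29)]
2. ⊥bis P3·P0 via (21.99,23.685): [(13.6064, 0) (58, 0) (58, 29) (23.8713, 29)]  |A|=1138.5736
3. ⊥bis P3·P1 via (29.605,17.815): [(19.4529, 16.5174) (58, 21.4444) (58, 29) (23.8713, 29)]  |A|=358.6304
4. ⊥bis P3·P2 via (25.77,23.535): [(20.9781, 16.7123) (58, 21.4444) (58, 29) (29.6083, 29)]  |A|=314.2946
5. ⊥bis P3·P4 via (41.505,15.335): [(20.9781, 16.7123) (43.5102, 19.5924) (47.9411, 29) (29.6083, 29)]  |A|=212.2401
6. ⊥bis P3·P5 via (41.355,19.465): [(20.9781, 16.7123) (41.3343, 19.3142) (42.6668, 29) (29.6083, 29)]  |A|=177.0781
7. ⊥bis P3·P6 via (40.185,11.415): [(20.9781, 16.7123) (41.3343, 19.3142) (42.6668, 29) (29.6083, 29)]  |A|=177.0781
8. ⊥bis P3·P7 via (23.94,18.93): [(23.4131, 20.1793) (24.676, 17.185) (41.3343, 19.3142) (42.6668, 29) (29.6083, 29)]  |A|=171.2434
9. ⊥bis P3·P8 via (19.825,21.285): [(23.4131, 20.1793) (24.676, 17.185) (41.3343, 19.3142) (42.6668, 29) (29.6083, 29)]  |A|=171.2434
10. canonical 5-gon: [(23.4131, 20.1793) (24.676, 17.185) (41.3343, 19.3142) (42.6668, 29) (29.6083, 29)]
11. shoelace: 171.2434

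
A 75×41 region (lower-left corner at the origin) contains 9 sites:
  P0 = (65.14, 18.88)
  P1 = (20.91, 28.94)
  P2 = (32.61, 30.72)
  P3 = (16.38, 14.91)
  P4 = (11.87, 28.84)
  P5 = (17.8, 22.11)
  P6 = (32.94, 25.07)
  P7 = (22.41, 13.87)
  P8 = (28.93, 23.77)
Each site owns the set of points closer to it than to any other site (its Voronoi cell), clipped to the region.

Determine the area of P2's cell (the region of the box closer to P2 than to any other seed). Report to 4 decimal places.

1. box [0,75]×[0,41]: [(0, 0) (75, 0) (75, 41) (0, 41)]
2. ⊥bis P2·P0 via (48.875,24.8): [(0, 0) (39.8485, 0) (54.7713, 41) (0, 41)]  |A|=1939.7068
3. ⊥bis P2·P1 via (26.76,29.83): [(31.2982, 0) (39.8485, 0) (54.7713, 41) (25.0606, 41)]  |A|=784.3499
4. ⊥bis P2·P3 via (24.495,22.815): [(28.444, 18.7611) (41.7175, 5.135) (54.7713, 41) (25.0606, 41)]  |A|=657.3305
5. ⊥bis P2·P4 via (22.24,29.78): [(28.444, 18.7611) (41.7175, 5.135) (54.7713, 41) (25.0606, 41)]  |A|=657.3305
6. ⊥bis P2·P5 via (25.205,26.415): [(28.0149, 21.5818) (31.4468, 15.6785) (41.7175, 5.135) (54.7713, 41) (25.0606, 41)]  |A|=653.757
7. ⊥bis P2·P6 via (32.775,27.895): [(27.1048, 27.5638) (50.3757, 28.923) (54.7713, 41) (25.0606, 41)]  |A|=337.1332
8. ⊥bis P2·P7 via (27.51,22.295): [(27.1048, 27.5638) (50.3757, 28.923) (54.7713, 41) (25.0606, 41)]  |A|=337.1332
9. ⊥bis P2·P8 via (30.77,27.245): [(26.8364, 29.3278) (29.8636, 27.725) (50.3757, 28.923) (54.7713, 41) (25.0606, 41)]  |A|=334.6783
10. canonical 5-gon: [(26.8364, 29.3278) (29.8636, 27.725) (50.3757, 28.923) (54.7713, 41) (25.0606, 41)]
11. shoelace: 334.6783

Area of P2's cell: 334.6783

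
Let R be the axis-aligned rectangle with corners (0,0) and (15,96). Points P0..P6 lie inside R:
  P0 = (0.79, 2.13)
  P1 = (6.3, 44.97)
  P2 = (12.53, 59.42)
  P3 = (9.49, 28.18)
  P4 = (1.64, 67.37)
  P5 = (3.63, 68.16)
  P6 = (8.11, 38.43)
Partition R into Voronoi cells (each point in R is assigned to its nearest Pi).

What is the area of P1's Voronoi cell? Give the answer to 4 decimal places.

1. box [0,15]×[0,96]: [(0, 0) (15, 0) (15, 96) (0, 96)]
2. ⊥bis P1·P0 via (3.545,23.55): [(0, 24.006) (15, 22.0767) (15, 96) (0, 96)]  |A|=1094.3803
3. ⊥bis P1·P2 via (9.415,52.195): [(0, 56.2542) (0, 24.006) (15, 22.0767) (15, 49.7871)]  |A|=449.6898
4. ⊥bis P1·P3 via (7.895,36.575): [(0, 56.2542) (0, 35.075) (15, 37.9249) (15, 49.7871)]  |A|=247.8103
5. ⊥bis P1·P4 via (3.97,56.17): [(1.4239, 55.6403) (0, 55.3441) (0, 35.075) (15, 37.9249) (15, 49.7871)]  |A|=247.1623
6. ⊥bis P1·P5 via (4.965,56.565): [(1.4239, 55.6403) (0, 55.3441) (0, 35.075) (15, 37.9249) (15, 49.7871)]  |A|=247.1623
7. ⊥bis P1·P6 via (7.205,41.7): [(1.4239, 55.6403) (0, 55.3441) (0, 39.706) (15, 43.8573) (15, 49.7871)]  |A|=167.937
8. canonical 5-gon: [(1.4239, 55.6403) (0, 55.3441) (0, 39.706) (15, 43.8573) (15, 49.7871)]
9. shoelace: 167.937

Area of P1's cell: 167.9370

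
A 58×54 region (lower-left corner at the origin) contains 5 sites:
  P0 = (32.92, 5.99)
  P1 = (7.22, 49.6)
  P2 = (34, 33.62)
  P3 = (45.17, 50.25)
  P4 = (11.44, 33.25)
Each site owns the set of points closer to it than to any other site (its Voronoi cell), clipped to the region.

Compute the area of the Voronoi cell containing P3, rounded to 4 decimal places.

Area of P3's cell: 437.5346

1. box [0,58]×[0,54]: [(0, 0) (58, 0) (58, 54) (0, 54)]
2. ⊥bis P3·P0 via (39.045,28.12): [(0, 38.9266) (58, 22.8738) (58, 54) (0, 54)]  |A|=1339.7889
3. ⊥bis P3·P1 via (26.195,49.925): [(26.509, 31.5896) (58, 22.8738) (58, 54) (26.1252, 54)]  |A|=847.2607
4. ⊥bis P3·P2 via (39.585,41.935): [(26.1776, 50.9404) (58, 29.5661) (58, 54) (26.1252, 54)]  |A|=437.5346
5. ⊥bis P3·P4 via (28.305,41.75): [(26.1776, 50.9404) (58, 29.5661) (58, 54) (26.1252, 54)]  |A|=437.5346
6. canonical 4-gon: [(26.1776, 50.9404) (58, 29.5661) (58, 54) (26.1252, 54)]
7. shoelace: 437.5346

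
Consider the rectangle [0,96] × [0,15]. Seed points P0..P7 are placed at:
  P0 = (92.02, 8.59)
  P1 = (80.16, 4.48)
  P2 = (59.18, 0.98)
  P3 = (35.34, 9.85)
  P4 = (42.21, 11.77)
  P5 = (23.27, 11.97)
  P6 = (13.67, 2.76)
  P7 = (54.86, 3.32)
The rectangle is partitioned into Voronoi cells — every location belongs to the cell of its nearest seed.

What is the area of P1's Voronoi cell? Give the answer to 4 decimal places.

1. box [0,96]×[0,15]: [(0, 0) (96, 0) (96, 15) (0, 15)]
2. ⊥bis P1·P0 via (86.09,6.535): [(0, 0) (88.3547, 0) (83.1565, 15) (0, 15)]  |A|=1286.3338
3. ⊥bis P1·P2 via (69.67,2.73): [(70.1254, 0) (88.3547, 0) (83.1565, 15) (67.6231, 15)]  |A|=253.2202
4. ⊥bis P1·P3 via (57.75,7.165): [(70.1254, 0) (88.3547, 0) (83.1565, 15) (67.6231, 15)]  |A|=253.2202
5. ⊥bis P1·P4 via (61.185,8.125): [(70.1254, 0) (88.3547, 0) (83.1565, 15) (67.6231, 15)]  |A|=253.2202
6. ⊥bis P1·P5 via (51.715,8.225): [(70.1254, 0) (88.3547, 0) (83.1565, 15) (67.6231, 15)]  |A|=253.2202
7. ⊥bis P1·P6 via (46.915,3.62): [(70.1254, 0) (88.3547, 0) (83.1565, 15) (67.6231, 15)]  |A|=253.2202
8. ⊥bis P1·P7 via (67.51,3.9): [(70.1254, 0) (88.3547, 0) (83.1565, 15) (67.6231, 15)]  |A|=253.2202
9. canonical 4-gon: [(70.1254, 0) (88.3547, 0) (83.1565, 15) (67.6231, 15)]
10. shoelace: 253.2202

Area of P1's cell: 253.2202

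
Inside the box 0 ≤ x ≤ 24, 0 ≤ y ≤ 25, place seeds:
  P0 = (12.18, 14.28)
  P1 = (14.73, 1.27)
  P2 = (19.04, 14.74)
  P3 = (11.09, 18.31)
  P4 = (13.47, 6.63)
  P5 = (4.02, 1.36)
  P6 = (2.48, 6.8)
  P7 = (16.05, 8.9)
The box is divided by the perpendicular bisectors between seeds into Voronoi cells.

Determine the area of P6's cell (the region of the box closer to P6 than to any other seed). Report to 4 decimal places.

Area of P6's cell: 79.1619

1. box [0,24]×[0,25]: [(0, 0) (24, 0) (24, 25) (0, 25)]
2. ⊥bis P6·P0 via (7.33,10.54): [(0, 20.0455) (0, 0) (15.4578, 0)]  |A|=154.929
3. ⊥bis P6·P1 via (8.605,4.035): [(9.9864, 7.0952) (0, 20.0455) (0, 0) (6.7835, 0)]  |A|=124.1564
4. ⊥bis P6·P2 via (10.76,10.77): [(9.9864, 7.0952) (0, 20.0455) (0, 0) (6.7835, 0)]  |A|=124.1564
5. ⊥bis P6·P3 via (6.785,12.555): [(9.9864, 7.0952) (4.4009, 14.3384) (0, 17.6305) (0, 0) (6.7835, 0)]  |A|=118.8423
6. ⊥bis P6·P4 via (7.975,6.715): [(7.9097, 2.4948) (8.0203, 9.6448) (4.4009, 14.3384) (0, 17.6305) (0, 0) (6.7835, 0)]  |A|=111.6725
7. ⊥bis P6·P5 via (3.25,4.08): [(7.9548, 5.4119) (8.0203, 9.6448) (4.4009, 14.3384) (0, 17.6305) (0, 3.16)]  |A|=79.1619
8. ⊥bis P6·P7 via (9.265,7.85): [(7.9548, 5.4119) (8.0203, 9.6448) (4.4009, 14.3384) (0, 17.6305) (0, 3.16)]  |A|=79.1619
9. canonical 5-gon: [(7.9548, 5.4119) (8.0203, 9.6448) (4.4009, 14.3384) (0, 17.6305) (0, 3.16)]
10. shoelace: 79.1619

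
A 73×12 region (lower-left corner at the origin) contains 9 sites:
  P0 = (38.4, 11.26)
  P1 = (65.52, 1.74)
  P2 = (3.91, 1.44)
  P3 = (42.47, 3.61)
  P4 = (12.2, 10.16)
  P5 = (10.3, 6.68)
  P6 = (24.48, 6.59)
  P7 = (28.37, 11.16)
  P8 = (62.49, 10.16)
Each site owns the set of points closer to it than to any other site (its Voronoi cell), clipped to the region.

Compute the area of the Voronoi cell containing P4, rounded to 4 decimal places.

1. box [0,73]×[0,12]: [(0, 0) (73, 0) (73, 12) (0, 12)]
2. ⊥bis P4·P0 via (25.3,10.71): [(0, 0) (25.7497, 0) (25.2458, 12) (0, 12)]  |A|=305.973
3. ⊥bis P4·P1 via (38.86,5.95): [(0, 0) (25.7497, 0) (25.2458, 12) (0, 12)]  |A|=305.973
4. ⊥bis P4·P2 via (8.055,5.8): [(14.1558, 0) (25.7497, 0) (25.2458, 12) (1.5334, 12)]  |A|=211.8375
5. ⊥bis P4·P3 via (27.335,6.885): [(14.1558, 0) (25.7497, 0) (25.2458, 12) (1.5334, 12)]  |A|=211.8375
6. ⊥bis P4·P5 via (11.25,8.42): [(25.728, 0.5153) (25.2458, 12) (4.6929, 12)]  |A|=118.0216
7. ⊥bis P4·P6 via (18.34,8.375): [(17.3801, 5.0731) (19.3938, 12) (4.6929, 12)]  |A|=50.9157
8. ⊥bis P4·P7 via (20.285,10.66): [(17.3801, 5.0731) (19.3938, 12) (4.6929, 12)]  |A|=50.9157
9. ⊥bis P4·P8 via (37.345,10.16): [(17.3801, 5.0731) (19.3938, 12) (4.6929, 12)]  |A|=50.9157
10. canonical 3-gon: [(17.3801, 5.0731) (19.3938, 12) (4.6929, 12)]
11. shoelace: 50.9157

Area of P4's cell: 50.9157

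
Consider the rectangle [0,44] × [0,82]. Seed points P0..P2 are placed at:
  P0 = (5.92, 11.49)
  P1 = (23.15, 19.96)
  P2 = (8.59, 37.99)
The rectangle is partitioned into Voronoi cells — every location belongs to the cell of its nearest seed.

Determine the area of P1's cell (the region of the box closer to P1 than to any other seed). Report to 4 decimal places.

Area of P1's cell: 1137.8209

1. box [0,44]×[0,82]: [(0, 0) (44, 0) (44, 82) (0, 82)]
2. ⊥bis P1·P0 via (14.535,15.725): [(0, 45.2927) (22.2652, 0) (44, 0) (44, 82) (0, 82)]  |A|=3103.7758
3. ⊥bis P1·P2 via (15.87,28.975): [(10.2518, 24.4381) (22.2652, 0) (44, 0) (44, 51.6912)]  |A|=1137.8209
4. canonical 4-gon: [(10.2518, 24.4381) (22.2652, 0) (44, 0) (44, 51.6912)]
5. shoelace: 1137.8209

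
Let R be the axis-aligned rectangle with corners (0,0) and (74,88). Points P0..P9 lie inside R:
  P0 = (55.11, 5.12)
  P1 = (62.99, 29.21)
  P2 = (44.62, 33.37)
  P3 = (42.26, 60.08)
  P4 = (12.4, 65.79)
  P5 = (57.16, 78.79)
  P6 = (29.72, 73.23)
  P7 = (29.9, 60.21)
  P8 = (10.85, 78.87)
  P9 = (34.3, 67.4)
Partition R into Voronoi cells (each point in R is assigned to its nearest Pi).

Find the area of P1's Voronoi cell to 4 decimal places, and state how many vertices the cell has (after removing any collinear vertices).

1. box [0,74]×[0,88]: [(0, 0) (74, 0) (74, 88) (0, 88)]
2. ⊥bis P1·P0 via (59.05,17.165): [(0, 36.4806) (74, 12.2748) (74, 88) (0, 88)]  |A|=4708.05
3. ⊥bis P1·P2 via (53.805,31.29): [(51.1886, 19.7365) (74, 12.2748) (74, 88) (66.6473, 88)]  |A|=1114.6574
4. ⊥bis P1·P3 via (52.625,44.645): [(57.5833, 47.9747) (51.1886, 19.7365) (74, 12.2748) (74, 58.9989)]  |A|=729.46
5. ⊥bis P1·P4 via (37.695,47.5): [(57.5833, 47.9747) (51.1886, 19.7365) (74, 12.2748) (74, 58.9989)]  |A|=729.46
6. ⊥bis P1·P5 via (60.075,54): [(67.9317, 54.9239) (57.5833, 47.9747) (51.1886, 19.7365) (74, 12.2748) (74, 55.6374)]  |A|=719.2609
7. ⊥bis P1·P6 via (46.355,51.22): [(67.9317, 54.9239) (57.5833, 47.9747) (51.1886, 19.7365) (74, 12.2748) (74, 55.6374)]  |A|=719.2609
8. ⊥bis P1·P7 via (46.445,44.71): [(67.9317, 54.9239) (57.5833, 47.9747) (51.1886, 19.7365) (74, 12.2748) (74, 55.6374)]  |A|=719.2609
9. ⊥bis P1·P8 via (36.92,54.04): [(67.9317, 54.9239) (57.5833, 47.9747) (51.1886, 19.7365) (74, 12.2748) (74, 55.6374)]  |A|=719.2609
10. ⊥bis P1·P9 via (48.645,48.305): [(67.9317, 54.9239) (57.5833, 47.9747) (51.1886, 19.7365) (74, 12.2748) (74, 55.6374)]  |A|=719.2609
11. canonical 5-gon: [(67.9317, 54.9239) (57.5833, 47.9747) (51.1886, 19.7365) (74, 12.2748) (74, 55.6374)]
12. shoelace: 719.2609

Area of P1's cell: 719.2609 (5 vertices)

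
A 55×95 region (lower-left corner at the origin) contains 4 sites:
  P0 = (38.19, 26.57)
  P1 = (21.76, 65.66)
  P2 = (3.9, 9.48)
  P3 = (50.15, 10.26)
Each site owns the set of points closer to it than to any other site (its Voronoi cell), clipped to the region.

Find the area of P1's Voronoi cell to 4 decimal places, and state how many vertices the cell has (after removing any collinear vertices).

1. box [0,55]×[0,95]: [(0, 0) (55, 0) (55, 95) (0, 95)]
2. ⊥bis P1·P0 via (29.975,46.115): [(0, 33.5161) (55, 56.6333) (55, 95) (0, 95)]  |A|=2745.89
3. ⊥bis P1·P2 via (12.83,37.57): [(0, 41.6487) (11.0165, 38.1465) (55, 56.6333) (55, 95) (0, 95)]  |A|=2701.0935
4. ⊥bis P1·P3 via (35.955,37.96): [(0, 41.6487) (11.0165, 38.1465) (55, 56.6333) (55, 95) (0, 95)]  |A|=2701.0935
5. canonical 5-gon: [(0, 41.6487) (11.0165, 38.1465) (55, 56.6333) (55, 95) (0, 95)]
6. shoelace: 2701.0935

Area of P1's cell: 2701.0935 (5 vertices)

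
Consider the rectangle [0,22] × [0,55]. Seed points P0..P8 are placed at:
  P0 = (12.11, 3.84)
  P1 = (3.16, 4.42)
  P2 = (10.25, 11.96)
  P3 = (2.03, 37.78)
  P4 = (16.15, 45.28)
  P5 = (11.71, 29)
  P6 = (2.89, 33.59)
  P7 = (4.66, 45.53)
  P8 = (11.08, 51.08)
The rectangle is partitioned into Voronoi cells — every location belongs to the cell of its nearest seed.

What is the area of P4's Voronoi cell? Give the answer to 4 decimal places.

Area of P4's cell: 161.4119

1. box [0,22]×[0,55]: [(0, 0) (22, 0) (22, 55) (0, 55)]
2. ⊥bis P4·P0 via (14.13,24.56): [(0, 25.9375) (22, 23.7928) (22, 55) (0, 55)]  |A|=662.9668
3. ⊥bis P4·P1 via (9.655,24.85): [(0, 27.9195) (8.9914, 25.061) (22, 23.7928) (22, 55) (0, 55)]  |A|=654.0566
4. ⊥bis P4·P2 via (13.2,28.62): [(0, 30.9573) (22, 27.0618) (22, 55) (0, 55)]  |A|=571.7898
5. ⊥bis P4·P3 via (9.09,41.53): [(16.2325, 28.083) (22, 27.0618) (22, 55) (1.9353, 55)]  |A|=350.6077
6. ⊥bis P4·P5 via (13.93,37.14): [(10.9969, 37.9399) (22, 34.9391) (22, 55) (1.9353, 55)]  |A|=281.519
7. ⊥bis P4·P6 via (9.52,39.435): [(10.9969, 37.9399) (22, 34.9391) (22, 55) (1.9353, 55)]  |A|=281.519
8. ⊥bis P4·P7 via (10.405,45.405): [(10.2723, 39.3042) (10.9969, 37.9399) (22, 34.9391) (22, 55) (10.6138, 55)]  |A|=213.4109
9. ⊥bis P4·P8 via (13.615,48.18): [(10.4043, 45.3734) (10.2723, 39.3042) (10.9969, 37.9399) (22, 34.9391) (22, 55) (21.417, 55)]  |A|=161.4119
10. canonical 6-gon: [(10.4043, 45.3734) (10.2723, 39.3042) (10.9969, 37.9399) (22, 34.9391) (22, 55) (21.417, 55)]
11. shoelace: 161.4119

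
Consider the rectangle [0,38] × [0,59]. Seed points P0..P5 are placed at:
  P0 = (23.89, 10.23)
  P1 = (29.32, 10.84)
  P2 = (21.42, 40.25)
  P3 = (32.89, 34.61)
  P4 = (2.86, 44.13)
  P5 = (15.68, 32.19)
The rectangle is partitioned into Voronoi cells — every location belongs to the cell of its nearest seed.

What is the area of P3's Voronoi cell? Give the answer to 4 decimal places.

1. box [0,38]×[0,59]: [(0, 0) (38, 0) (38, 59) (0, 59)]
2. ⊥bis P3·P0 via (28.39,22.42): [(0, 32.9003) (38, 18.8724) (38, 59) (0, 59)]  |A|=1258.3181
3. ⊥bis P3·P1 via (31.105,22.725): [(0, 32.9003) (25.1349, 23.6217) (38, 21.6894) (38, 59) (0, 59)]  |A|=1240.1974
4. ⊥bis P3·P2 via (27.155,37.43): [(21.098, 25.1119) (25.1349, 23.6217) (38, 21.6894) (38, 59) (37.7613, 59)]  |A|=325.0418
5. ⊥bis P3·P4 via (17.875,39.37): [(21.098, 25.1119) (25.1349, 23.6217) (38, 21.6894) (38, 59) (37.7613, 59)]  |A|=325.0418
6. ⊥bis P3·P5 via (24.285,33.4): [(24.4826, 31.9951) (25.6713, 23.5411) (38, 21.6894) (38, 59) (37.7613, 59)]  |A|=306.4068
7. canonical 5-gon: [(24.4826, 31.9951) (25.6713, 23.5411) (38, 21.6894) (38, 59) (37.7613, 59)]
8. shoelace: 306.4068

Area of P3's cell: 306.4068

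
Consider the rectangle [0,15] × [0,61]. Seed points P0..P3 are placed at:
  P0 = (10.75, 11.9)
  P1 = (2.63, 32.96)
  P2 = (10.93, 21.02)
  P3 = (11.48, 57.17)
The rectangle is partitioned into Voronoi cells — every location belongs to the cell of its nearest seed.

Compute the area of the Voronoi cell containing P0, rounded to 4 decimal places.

Area of P0's cell: 247.8888

1. box [0,15]×[0,61]: [(0, 0) (15, 0) (15, 61) (0, 61)]
2. ⊥bis P0·P1 via (6.69,22.43): [(0, 19.8506) (0, 0) (15, 0) (15, 25.634)]  |A|=341.1346
3. ⊥bis P0·P2 via (10.84,16.46): [(0, 16.6739) (0, 0) (15, 0) (15, 16.3779)]  |A|=247.8888
4. ⊥bis P0·P3 via (11.115,34.535): [(0, 16.6739) (0, 0) (15, 0) (15, 16.3779)]  |A|=247.8888
5. canonical 4-gon: [(0, 16.6739) (0, 0) (15, 0) (15, 16.3779)]
6. shoelace: 247.8888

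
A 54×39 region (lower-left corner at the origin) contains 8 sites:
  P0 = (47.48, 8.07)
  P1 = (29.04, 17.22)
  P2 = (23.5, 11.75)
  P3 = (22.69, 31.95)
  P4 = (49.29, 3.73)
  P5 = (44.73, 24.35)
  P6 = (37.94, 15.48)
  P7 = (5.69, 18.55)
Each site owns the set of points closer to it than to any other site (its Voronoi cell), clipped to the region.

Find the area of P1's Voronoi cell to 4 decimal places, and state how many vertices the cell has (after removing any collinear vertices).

1. box [0,54]×[0,39]: [(0, 0) (54, 0) (54, 39) (0, 39)]
2. ⊥bis P1·P0 via (38.26,12.645): [(0, 0) (31.9855, 0) (51.3375, 39) (0, 39)]  |A|=1624.7976
3. ⊥bis P1·P2 via (26.27,14.485): [(34.8574, 5.7877) (51.3375, 39) (2.0648, 39)]  |A|=818.2294
4. ⊥bis P1·P3 via (25.865,24.585): [(19.1541, 21.692) (34.8574, 5.7877) (49.1698, 34.6315)]  |A|=340.2858
5. ⊥bis P1·P4 via (39.165,10.475): [(19.1541, 21.692) (34.8574, 5.7877) (49.1698, 34.6315)]  |A|=340.2858
6. ⊥bis P1·P5 via (36.885,20.785): [(33.6358, 27.935) (19.1541, 21.692) (34.8574, 5.7877) (39.4731, 15.0897)]  |A|=220.9725
7. ⊥bis P1·P6 via (33.49,16.35): [(35.1175, 24.6745) (33.6358, 27.935) (19.1541, 21.692) (31.9923, 8.6895)]  |A|=151.1609
8. ⊥bis P1·P7 via (17.365,17.885): [(35.1175, 24.6745) (33.6358, 27.935) (19.1541, 21.692) (31.9923, 8.6895)]  |A|=151.1609
9. canonical 4-gon: [(35.1175, 24.6745) (33.6358, 27.935) (19.1541, 21.692) (31.9923, 8.6895)]
10. shoelace: 151.1609

Area of P1's cell: 151.1609 (4 vertices)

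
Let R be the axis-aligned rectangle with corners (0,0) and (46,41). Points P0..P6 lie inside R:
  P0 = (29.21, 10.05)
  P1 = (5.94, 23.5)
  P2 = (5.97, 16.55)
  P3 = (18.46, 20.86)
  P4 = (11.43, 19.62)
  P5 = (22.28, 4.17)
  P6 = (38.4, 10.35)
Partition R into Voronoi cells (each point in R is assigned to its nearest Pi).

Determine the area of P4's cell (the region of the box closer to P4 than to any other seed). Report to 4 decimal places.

1. box [0,46]×[0,41]: [(0, 0) (46, 0) (46, 41) (0, 41)]
2. ⊥bis P4·P0 via (20.32,14.835): [(0, 0) (12.3351, 0) (34.4032, 41) (0, 41)]  |A|=958.1355
3. ⊥bis P4·P1 via (8.685,21.56): [(0, 9.2712) (0, 0) (12.3351, 0) (34.4032, 41) (22.424, 41)]  |A|=602.3917
4. ⊥bis P4·P2 via (8.7,18.085): [(7.6052, 20.0321) (15.5306, 5.9368) (34.4032, 41) (22.424, 41)]  |A|=397.5415
5. ⊥bis P4·P3 via (14.945,20.24): [(13.5084, 28.3848) (7.6052, 20.0321) (15.5306, 5.9368) (16.9897, 8.6477)]  |A|=93.8212
6. ⊥bis P4·P5 via (16.855,11.895): [(16.4652, 11.6213) (13.5084, 28.3848) (7.6052, 20.0321) (13.5037, 9.5415)]  |A|=83.4955
7. ⊥bis P4·P6 via (24.915,14.985): [(16.4652, 11.6213) (13.5084, 28.3848) (7.6052, 20.0321) (13.5037, 9.5415)]  |A|=83.4955
8. canonical 4-gon: [(16.4652, 11.6213) (13.5084, 28.3848) (7.6052, 20.0321) (13.5037, 9.5415)]
9. shoelace: 83.4955

Area of P4's cell: 83.4955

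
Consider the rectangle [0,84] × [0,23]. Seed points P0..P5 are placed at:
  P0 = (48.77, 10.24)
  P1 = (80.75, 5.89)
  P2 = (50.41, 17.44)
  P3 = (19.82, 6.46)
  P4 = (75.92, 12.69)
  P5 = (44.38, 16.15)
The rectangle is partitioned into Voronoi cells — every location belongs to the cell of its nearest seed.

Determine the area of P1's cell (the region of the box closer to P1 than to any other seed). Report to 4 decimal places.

1. box [0,84]×[0,23]: [(0, 0) (84, 0) (84, 23) (0, 23)]
2. ⊥bis P1·P0 via (64.76,8.065): [(63.663, 0) (84, 0) (84, 23) (66.7915, 23)]  |A|=431.7735
3. ⊥bis P1·P2 via (65.58,11.665): [(65.066, 10.3149) (63.663, 0) (84, 0) (84, 23) (69.8951, 23)]  |A|=412.089
4. ⊥bis P1·P3 via (50.285,6.175): [(65.066, 10.3149) (63.663, 0) (84, 0) (84, 23) (69.8951, 23)]  |A|=412.089
5. ⊥bis P1·P4 via (78.335,9.29): [(65.2559, 0) (84, 0) (84, 13.3138)]  |A|=124.7777
6. ⊥bis P1·P5 via (62.565,11.02): [(65.2559, 0) (84, 0) (84, 13.3138)]  |A|=124.7777
7. canonical 3-gon: [(65.2559, 0) (84, 0) (84, 13.3138)]
8. shoelace: 124.7777

Area of P1's cell: 124.7777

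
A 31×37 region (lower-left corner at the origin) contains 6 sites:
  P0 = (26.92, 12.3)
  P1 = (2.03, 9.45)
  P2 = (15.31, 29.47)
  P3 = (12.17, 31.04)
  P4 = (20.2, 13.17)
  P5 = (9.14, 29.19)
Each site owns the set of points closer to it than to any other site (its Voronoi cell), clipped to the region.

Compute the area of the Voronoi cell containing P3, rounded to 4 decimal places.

Area of P3's cell: 51.1730

1. box [0,31]×[0,37]: [(0, 0) (31, 0) (31, 37) (0, 37)]
2. ⊥bis P3·P0 via (19.545,21.67): [(0, 6.2864) (31, 30.6861) (31, 37) (0, 37)]  |A|=573.9267
3. ⊥bis P3·P1 via (7.1,20.245): [(0, 23.5796) (13.7603, 17.1169) (31, 30.6861) (31, 37) (0, 37)]  |A|=454.9471
4. ⊥bis P3·P2 via (13.74,30.255): [(0, 23.5796) (8.4241, 19.6231) (17.1125, 37) (0, 37)]  |A|=205.208
5. ⊥bis P3·P4 via (16.185,22.105): [(0, 23.5796) (8.4241, 19.6231) (17.1125, 37) (0, 37)]  |A|=205.208
6. ⊥bis P3·P5 via (10.655,30.115): [(12.3126, 27.4002) (17.1125, 37) (6.4513, 37)]  |A|=51.173
7. canonical 3-gon: [(12.3126, 27.4002) (17.1125, 37) (6.4513, 37)]
8. shoelace: 51.173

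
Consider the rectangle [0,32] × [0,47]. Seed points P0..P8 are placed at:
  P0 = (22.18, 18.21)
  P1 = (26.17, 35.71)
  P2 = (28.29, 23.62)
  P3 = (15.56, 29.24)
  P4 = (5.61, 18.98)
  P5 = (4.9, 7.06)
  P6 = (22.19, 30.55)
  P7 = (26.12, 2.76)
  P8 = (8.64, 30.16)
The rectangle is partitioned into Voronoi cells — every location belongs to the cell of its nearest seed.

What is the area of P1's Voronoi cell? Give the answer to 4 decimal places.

1. box [0,32]×[0,47]: [(0, 0) (32, 0) (32, 47) (0, 47)]
2. ⊥bis P1·P0 via (24.175,26.96): [(0, 32.4719) (32, 25.1759) (32, 47) (0, 47)]  |A|=581.6352
3. ⊥bis P1·P2 via (27.23,29.665): [(0, 32.4719) (18.7968, 28.1862) (32, 30.5014) (32, 47) (0, 47)]  |A|=546.4782
4. ⊥bis P1·P3 via (20.865,32.475): [(23.0279, 28.9282) (32, 30.5014) (32, 47) (12.0076, 47)]  |A|=254.6632
5. ⊥bis P1·P4 via (15.89,27.345): [(23.0279, 28.9282) (32, 30.5014) (32, 47) (12.0076, 47)]  |A|=254.6632
6. ⊥bis P1·P5 via (15.535,21.385): [(23.0279, 28.9282) (32, 30.5014) (32, 47) (12.0076, 47)]  |A|=254.6632
7. ⊥bis P1·P6 via (24.18,33.13): [(17.167, 38.5392) (28.4052, 29.8711) (32, 30.5014) (32, 47) (12.0076, 47)]  |A|=226.0593
8. ⊥bis P1·P7 via (26.145,19.235): [(17.167, 38.5392) (28.4052, 29.8711) (32, 30.5014) (32, 47) (12.0076, 47)]  |A|=226.0593
9. ⊥bis P1·P8 via (17.405,32.935): [(13.9718, 43.779) (17.167, 38.5392) (28.4052, 29.8711) (32, 30.5014) (32, 47) (12.952, 47)]  |A|=224.5384
10. canonical 6-gon: [(13.9718, 43.779) (17.167, 38.5392) (28.4052, 29.8711) (32, 30.5014) (32, 47) (12.952, 47)]
11. shoelace: 224.5384

Area of P1's cell: 224.5384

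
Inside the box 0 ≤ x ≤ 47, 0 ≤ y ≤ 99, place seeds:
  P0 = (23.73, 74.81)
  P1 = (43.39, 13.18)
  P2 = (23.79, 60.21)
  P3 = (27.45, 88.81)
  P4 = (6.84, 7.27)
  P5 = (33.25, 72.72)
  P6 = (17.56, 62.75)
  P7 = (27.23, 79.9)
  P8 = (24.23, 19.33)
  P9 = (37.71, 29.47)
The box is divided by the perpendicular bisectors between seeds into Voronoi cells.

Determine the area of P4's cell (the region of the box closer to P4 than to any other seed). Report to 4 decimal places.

Area of P4's cell: 441.9505

1. box [0,47]×[0,99]: [(0, 0) (47, 0) (47, 99) (0, 99)]
2. ⊥bis P4·P0 via (15.285,41.04): [(0, 44.8624) (0, 0) (47, 0) (47, 33.1089)]  |A|=1832.3252
3. ⊥bis P4·P1 via (25.115,10.225): [(20.3366, 39.7767) (0, 44.8624) (0, 0) (26.7683, 0)]  |A|=988.5526
4. ⊥bis P4·P2 via (15.315,33.74): [(21.6402, 31.7148) (0, 38.6435) (0, 0) (26.7683, 0)]  |A|=842.6025
5. ⊥bis P4·P3 via (17.145,48.04): [(21.6402, 31.7148) (0, 38.6435) (0, 0) (26.7683, 0)]  |A|=842.6025
6. ⊥bis P4·P5 via (20.045,39.995): [(21.6402, 31.7148) (0, 38.6435) (0, 0) (26.7683, 0)]  |A|=842.6025
7. ⊥bis P4·P6 via (12.2,35.01): [(21.6402, 31.7148) (10.0523, 35.425) (0, 37.3673) (0, 0) (26.7683, 0)]  |A|=836.1885
8. ⊥bis P4·P7 via (17.035,43.585): [(21.6402, 31.7148) (10.0523, 35.425) (0, 37.3673) (0, 0) (26.7683, 0)]  |A|=836.1885
9. ⊥bis P4·P8 via (15.535,13.3): [(0, 35.7008) (0, 0) (24.7586, 0)]  |A|=441.9505
10. ⊥bis P4·P9 via (22.275,18.37): [(0, 35.7008) (0, 0) (24.7586, 0)]  |A|=441.9505
11. canonical 3-gon: [(0, 35.7008) (0, 0) (24.7586, 0)]
12. shoelace: 441.9505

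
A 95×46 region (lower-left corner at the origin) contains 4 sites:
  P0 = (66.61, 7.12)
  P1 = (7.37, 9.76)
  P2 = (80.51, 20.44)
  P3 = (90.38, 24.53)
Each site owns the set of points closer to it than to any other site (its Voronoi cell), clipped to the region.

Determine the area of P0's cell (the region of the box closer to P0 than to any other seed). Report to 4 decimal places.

Area of P0's cell: 1245.9496

1. box [0,95]×[0,46]: [(0, 0) (95, 0) (95, 46) (0, 46)]
2. ⊥bis P0·P1 via (36.99,8.44): [(36.6139, 0) (95, 0) (95, 46) (38.6638, 46)]  |A|=2638.6125
3. ⊥bis P0·P2 via (73.56,13.78): [(36.6139, 0) (86.765, 0) (42.6844, 46) (38.6638, 46)]  |A|=1245.9496
4. ⊥bis P0·P3 via (78.495,15.825): [(36.6139, 0) (86.765, 0) (42.6844, 46) (38.6638, 46)]  |A|=1245.9496
5. canonical 4-gon: [(36.6139, 0) (86.765, 0) (42.6844, 46) (38.6638, 46)]
6. shoelace: 1245.9496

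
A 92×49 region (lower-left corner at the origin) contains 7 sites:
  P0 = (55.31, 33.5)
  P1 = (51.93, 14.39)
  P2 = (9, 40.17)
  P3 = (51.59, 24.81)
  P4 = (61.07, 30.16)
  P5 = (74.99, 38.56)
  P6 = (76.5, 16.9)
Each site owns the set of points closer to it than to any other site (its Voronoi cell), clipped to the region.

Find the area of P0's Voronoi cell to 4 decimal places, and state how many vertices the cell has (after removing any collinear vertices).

1. box [0,92]×[0,49]: [(0, 0) (92, 0) (92, 49) (0, 49)]
2. ⊥bis P0·P1 via (53.62,23.945): [(0, 33.4288) (92, 17.1567) (92, 49) (0, 49)]  |A|=2181.0665
3. ⊥bis P0·P2 via (32.155,36.835): [(30.8778, 27.9674) (92, 17.1567) (92, 49) (33.9071, 49)]  |A|=1584.0875
4. ⊥bis P0·P3 via (53.45,29.155): [(32.3498, 38.1875) (74.0701, 20.328) (92, 17.1567) (92, 49) (33.9071, 49)]  |A|=1357.7498
5. ⊥bis P0·P4 via (58.19,31.83): [(32.3498, 38.1875) (56.0047, 28.0614) (68.1462, 49) (33.9071, 49)]  |A|=494.2285
6. ⊥bis P0·P5 via (65.15,36.03): [(32.3498, 38.1875) (56.0047, 28.0614) (63.7601, 41.4359) (61.8152, 49) (33.9071, 49)]  |A|=470.2844
7. ⊥bis P0·P6 via (65.905,25.2): [(32.3498, 38.1875) (56.0047, 28.0614) (63.7601, 41.4359) (61.8152, 49) (33.9071, 49)]  |A|=470.2844
8. canonical 5-gon: [(32.3498, 38.1875) (56.0047, 28.0614) (63.7601, 41.4359) (61.8152, 49) (33.9071, 49)]
9. shoelace: 470.2844

Area of P0's cell: 470.2844 (5 vertices)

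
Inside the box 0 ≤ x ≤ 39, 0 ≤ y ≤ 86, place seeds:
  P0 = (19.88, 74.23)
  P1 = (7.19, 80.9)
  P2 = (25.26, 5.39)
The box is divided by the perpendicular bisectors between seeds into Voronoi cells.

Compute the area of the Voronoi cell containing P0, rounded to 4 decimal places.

Area of P0's cell: 1503.6312

1. box [0,39]×[0,86]: [(0, 0) (39, 0) (39, 86) (0, 86)]
2. ⊥bis P0·P1 via (13.535,77.565): [(0, 51.814) (0, 0) (39, 0) (39, 86) (17.9685, 86)]  |A|=3046.864
3. ⊥bis P0·P2 via (22.57,39.81): [(0, 51.814) (0, 38.0461) (39, 41.094) (39, 86) (17.9685, 86)]  |A|=1503.6312
4. canonical 5-gon: [(0, 51.814) (0, 38.0461) (39, 41.094) (39, 86) (17.9685, 86)]
5. shoelace: 1503.6312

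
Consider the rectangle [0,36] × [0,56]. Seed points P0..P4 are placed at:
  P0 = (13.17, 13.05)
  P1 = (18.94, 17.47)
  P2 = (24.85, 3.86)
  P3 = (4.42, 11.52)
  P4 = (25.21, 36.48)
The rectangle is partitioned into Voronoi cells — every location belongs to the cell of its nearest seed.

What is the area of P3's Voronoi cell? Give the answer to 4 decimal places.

1. box [0,36]×[0,56]: [(0, 0) (36, 0) (36, 56) (0, 56)]
2. ⊥bis P3·P0 via (8.795,12.285): [(0, 0) (10.9431, 0) (1.1511, 56) (0, 56)]  |A|=338.6387
3. ⊥bis P3·P1 via (11.68,14.495): [(0, 42.9981) (0, 0) (10.9431, 0) (5.9736, 28.4206)]  |A|=283.9313
4. ⊥bis P3·P2 via (14.635,7.69): [(0, 42.9981) (0, 0) (10.9431, 0) (5.9736, 28.4206)]  |A|=283.9313
5. ⊥bis P3·P4 via (14.815,24): [(4.1422, 32.8897) (0, 36.3399) (0, 0) (10.9431, 0) (5.9736, 28.4206)]  |A|=270.1413
6. canonical 5-gon: [(4.1422, 32.8897) (0, 36.3399) (0, 0) (10.9431, 0) (5.9736, 28.4206)]
7. shoelace: 270.1413

Area of P3's cell: 270.1413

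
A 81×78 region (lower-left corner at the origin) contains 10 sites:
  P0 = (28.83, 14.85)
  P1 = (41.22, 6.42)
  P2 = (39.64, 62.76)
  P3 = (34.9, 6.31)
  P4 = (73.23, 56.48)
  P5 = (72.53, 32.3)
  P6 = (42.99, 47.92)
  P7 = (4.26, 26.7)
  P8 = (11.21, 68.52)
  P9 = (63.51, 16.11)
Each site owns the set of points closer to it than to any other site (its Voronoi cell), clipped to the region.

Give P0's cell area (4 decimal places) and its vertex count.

Area of P0's cell: 691.3543 (6 vertices)

1. box [0,81]×[0,78]: [(0, 0) (81, 0) (81, 78) (0, 78)]
2. ⊥bis P0·P1 via (35.025,10.635): [(0, 0) (27.7891, 0) (80.8593, 78) (0, 78)]  |A|=4237.2867
3. ⊥bis P0·P2 via (34.235,38.805): [(0, 46.5295) (0, 0) (27.7891, 0) (51.5356, 34.9014)]  |A|=1683.9018
4. ⊥bis P0·P3 via (31.865,10.58): [(0, 46.5295) (0, 0) (16.9798, 0) (37.9118, 14.8779) (51.5356, 34.9014)]  |A|=1603.4919
5. ⊥bis P0·P4 via (51.03,35.665): [(0, 46.5295) (0, 0) (16.9798, 0) (37.9118, 14.8779) (51.5356, 34.9014)]  |A|=1603.4919
6. ⊥bis P0·P5 via (50.68,23.575): [(45.6246, 36.2351) (0, 46.5295) (0, 0) (16.9798, 0) (37.9118, 14.8779) (48.1463, 29.9201)]  |A|=1586.5095
7. ⊥bis P0·P6 via (35.91,31.385): [(1.1432, 46.2716) (0, 46.5295) (0, 0) (16.9798, 0) (37.9118, 14.8779) (46.1576, 26.9972)]  |A|=1373.7596
8. ⊥bis P0·P7 via (16.545,20.775): [(24.1009, 36.4415) (6.5253, 0) (16.9798, 0) (37.9118, 14.8779) (46.1576, 26.9972)]  |A|=691.5052
9. ⊥bis P0·P8 via (20.02,41.685): [(24.1009, 36.4415) (6.5253, 0) (16.9798, 0) (37.9118, 14.8779) (46.1576, 26.9972)]  |A|=691.5052
10. ⊥bis P0·P9 via (46.17,15.48): [(45.7451, 27.1738) (24.1009, 36.4415) (6.5253, 0) (16.9798, 0) (37.9118, 14.8779) (45.7721, 26.4306)]  |A|=691.3543
11. canonical 6-gon: [(45.7451, 27.1738) (24.1009, 36.4415) (6.5253, 0) (16.9798, 0) (37.9118, 14.8779) (45.7721, 26.4306)]
12. shoelace: 691.3543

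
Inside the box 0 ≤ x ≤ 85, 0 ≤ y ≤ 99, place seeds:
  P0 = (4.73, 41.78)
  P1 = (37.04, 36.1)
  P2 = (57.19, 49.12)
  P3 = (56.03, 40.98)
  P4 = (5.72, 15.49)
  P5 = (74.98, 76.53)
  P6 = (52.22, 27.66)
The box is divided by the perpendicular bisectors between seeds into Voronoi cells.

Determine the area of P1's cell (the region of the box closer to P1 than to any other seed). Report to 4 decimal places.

Area of P1's cell: 971.5738

1. box [0,85]×[0,99]: [(0, 0) (85, 0) (85, 99) (0, 99)]
2. ⊥bis P1·P0 via (20.885,38.94): [(14.0395, 0) (85, 0) (85, 99) (31.4434, 99)]  |A|=6163.5998
3. ⊥bis P1·P2 via (47.115,42.61): [(27.0022, 73.737) (14.0395, 0) (74.6476, 0)]  |A|=2234.5302
4. ⊥bis P1·P3 via (46.535,38.54): [(44.4155, 46.7878) (27.0022, 73.737) (14.0395, 0) (56.4389, 0)]  |A|=1808.5575
5. ⊥bis P1·P4 via (21.38,25.795): [(44.4155, 46.7878) (27.0022, 73.737) (19.1657, 29.16) (38.3543, 0) (56.4389, 0)]  |A|=1454.0478
6. ⊥bis P1·P5 via (56.01,56.315): [(44.4155, 46.7878) (27.0022, 73.737) (19.1657, 29.16) (38.3543, 0) (56.4389, 0)]  |A|=1454.0478
7. ⊥bis P1·P6 via (44.63,31.88): [(47.1033, 36.3285) (44.4155, 46.7878) (27.0022, 73.737) (19.1657, 29.16) (32.1484, 9.4308)]  |A|=971.5738
8. canonical 5-gon: [(47.1033, 36.3285) (44.4155, 46.7878) (27.0022, 73.737) (19.1657, 29.16) (32.1484, 9.4308)]
9. shoelace: 971.5738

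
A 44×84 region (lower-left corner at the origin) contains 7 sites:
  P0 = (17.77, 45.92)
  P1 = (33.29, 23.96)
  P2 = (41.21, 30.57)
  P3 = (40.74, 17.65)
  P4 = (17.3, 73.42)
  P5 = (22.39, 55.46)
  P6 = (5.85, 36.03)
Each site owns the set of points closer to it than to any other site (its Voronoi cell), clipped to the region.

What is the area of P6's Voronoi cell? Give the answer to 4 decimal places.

1. box [0,44]×[0,84]: [(0, 0) (44, 0) (44, 84) (0, 84)]
2. ⊥bis P6·P0 via (11.81,40.975): [(0, 55.2091) (0, 0) (44, 0) (44, 2.1778)]  |A|=1262.5106
3. ⊥bis P6·P1 via (19.57,29.995): [(20.0378, 31.0584) (0, 55.2091) (0, 0) (6.3761, 0)]  |A|=652.1498
4. ⊥bis P6·P2 via (23.53,33.3): [(20.0378, 31.0584) (0, 55.2091) (0, 0) (6.3761, 0)]  |A|=652.1498
5. ⊥bis P6·P3 via (23.295,26.84): [(20.0378, 31.0584) (0, 55.2091) (0, 0) (6.3761, 0)]  |A|=652.1498
6. ⊥bis P6·P4 via (11.575,54.725): [(20.0378, 31.0584) (0, 55.2091) (0, 0) (6.3761, 0)]  |A|=652.1498
7. ⊥bis P6·P5 via (14.12,45.745): [(20.0378, 31.0584) (0, 55.2091) (0, 0) (6.3761, 0)]  |A|=652.1498
8. canonical 4-gon: [(20.0378, 31.0584) (0, 55.2091) (0, 0) (6.3761, 0)]
9. shoelace: 652.1498

Area of P6's cell: 652.1498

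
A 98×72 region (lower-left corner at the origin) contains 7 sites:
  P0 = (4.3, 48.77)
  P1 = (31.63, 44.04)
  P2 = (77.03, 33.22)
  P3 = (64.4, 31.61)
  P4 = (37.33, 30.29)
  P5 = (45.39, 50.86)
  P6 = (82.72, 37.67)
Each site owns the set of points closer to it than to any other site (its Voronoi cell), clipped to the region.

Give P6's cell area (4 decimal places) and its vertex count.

1. box [0,98]×[0,72]: [(0, 0) (98, 0) (98, 72) (0, 72)]
2. ⊥bis P6·P0 via (43.51,43.22): [(37.3924, 0) (98, 0) (98, 72) (47.5837, 72)]  |A|=3996.861
3. ⊥bis P6·P1 via (57.175,40.855): [(52.0811, 0) (98, 0) (98, 72) (61.0582, 72)]  |A|=2982.9838
4. ⊥bis P6·P2 via (79.875,35.445): [(59.7145, 61.2232) (98, 12.2694) (98, 72) (61.0582, 72)]  |A|=1342.463
5. ⊥bis P6·P3 via (73.56,34.64): [(68.4698, 50.0283) (98, 12.2694) (98, 72) (61.2018, 72)]  |A|=1286.1876
6. ⊥bis P6·P4 via (60.025,33.98): [(68.4698, 50.0283) (98, 12.2694) (98, 72) (61.2018, 72)]  |A|=1286.1876
7. ⊥bis P6·P5 via (64.055,44.265): [(67.3198, 53.5049) (68.4698, 50.0283) (98, 12.2694) (98, 72) (73.8547, 72)]  |A|=1169.1788
8. canonical 5-gon: [(67.3198, 53.5049) (68.4698, 50.0283) (98, 12.2694) (98, 72) (73.8547, 72)]
9. shoelace: 1169.1788

Area of P6's cell: 1169.1788 (5 vertices)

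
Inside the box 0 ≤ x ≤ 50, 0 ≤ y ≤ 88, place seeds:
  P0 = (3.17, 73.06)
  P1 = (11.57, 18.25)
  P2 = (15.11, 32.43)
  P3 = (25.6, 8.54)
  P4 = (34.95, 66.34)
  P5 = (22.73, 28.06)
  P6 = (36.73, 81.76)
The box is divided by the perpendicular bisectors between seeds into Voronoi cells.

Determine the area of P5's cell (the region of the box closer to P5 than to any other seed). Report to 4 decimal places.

Area of P5's cell: 706.5771

1. box [0,50]×[0,88]: [(0, 0) (50, 0) (50, 88) (0, 88)]
2. ⊥bis P5·P0 via (12.95,50.56): [(0, 44.9311) (0, 0) (50, 0) (50, 66.6644)]  |A|=2789.8867
3. ⊥bis P5·P1 via (17.15,23.155): [(0, 44.9311) (0, 42.6651) (37.504, 0) (50, 0) (50, 66.6644)]  |A|=1989.831
4. ⊥bis P5·P2 via (18.92,30.245): [(36.4213, 60.7622) (15.7605, 24.7357) (37.504, 0) (50, 0) (50, 66.6644)]  |A|=1479.4508
5. ⊥bis P5·P3 via (24.165,18.3): [(36.4213, 60.7622) (15.7605, 24.7357) (21.7321, 17.9423) (50, 22.0985) (50, 66.6644)]  |A|=1055.0087
6. ⊥bis P5·P4 via (28.84,47.2): [(28.6739, 47.253) (15.7605, 24.7357) (21.7321, 17.9423) (50, 22.0985) (50, 40.4452)]  |A|=706.5771
7. ⊥bis P5·P6 via (29.73,54.91): [(28.6739, 47.253) (15.7605, 24.7357) (21.7321, 17.9423) (50, 22.0985) (50, 40.4452)]  |A|=706.5771
8. canonical 5-gon: [(28.6739, 47.253) (15.7605, 24.7357) (21.7321, 17.9423) (50, 22.0985) (50, 40.4452)]
9. shoelace: 706.5771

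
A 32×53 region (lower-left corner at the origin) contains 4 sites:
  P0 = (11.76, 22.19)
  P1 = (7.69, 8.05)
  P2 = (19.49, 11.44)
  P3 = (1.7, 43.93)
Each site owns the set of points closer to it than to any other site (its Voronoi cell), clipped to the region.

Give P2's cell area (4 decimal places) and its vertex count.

Area of P2's cell: 394.5823 (4 vertices)

1. box [0,32]×[0,53]: [(0, 0) (32, 0) (32, 53) (0, 53)]
2. ⊥bis P2·P0 via (15.625,16.815): [(0, 5.5795) (0, 0) (32, 0) (32, 28.5898)]  |A|=546.7088
3. ⊥bis P2·P1 via (13.59,9.745): [(12.255, 14.3918) (16.3896, 0) (32, 0) (32, 28.5898)]  |A|=394.5823
4. ⊥bis P2·P3 via (10.595,27.685): [(12.255, 14.3918) (16.3896, 0) (32, 0) (32, 28.5898)]  |A|=394.5823
5. canonical 4-gon: [(12.255, 14.3918) (16.3896, 0) (32, 0) (32, 28.5898)]
6. shoelace: 394.5823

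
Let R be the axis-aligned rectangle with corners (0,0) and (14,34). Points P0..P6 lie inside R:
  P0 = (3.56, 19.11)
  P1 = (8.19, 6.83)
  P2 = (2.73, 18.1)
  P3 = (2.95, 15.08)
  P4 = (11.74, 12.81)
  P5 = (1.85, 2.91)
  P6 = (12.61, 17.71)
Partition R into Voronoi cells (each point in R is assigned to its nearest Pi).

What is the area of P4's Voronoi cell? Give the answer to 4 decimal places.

Area of P4's cell: 40.9302

1. box [0,14]×[0,34]: [(0, 0) (14, 0) (14, 34) (0, 34)]
2. ⊥bis P4·P0 via (7.65,15.96): [(0, 6.0271) (0, 0) (14, 0) (14, 24.2049)]  |A|=211.6244
3. ⊥bis P4·P1 via (9.965,9.82): [(5.1312, 12.6896) (14, 7.4246) (14, 24.2049)]  |A|=74.4105
4. ⊥bis P4·P2 via (7.235,15.455): [(7.1514, 15.3126) (5.4872, 12.4782) (14, 7.4246) (14, 24.2049)]  |A|=73.73
5. ⊥bis P4·P3 via (7.345,13.945): [(7.974, 16.3807) (6.7696, 11.7169) (14, 7.4246) (14, 24.2049)]  |A|=70.0042
6. ⊥bis P4·P5 via (6.795,7.86): [(7.974, 16.3807) (6.7696, 11.7169) (14, 7.4246) (14, 24.2049)]  |A|=70.0042
7. ⊥bis P4·P6 via (12.175,15.26): [(7.8815, 16.0223) (6.7696, 11.7169) (14, 7.4246) (14, 14.936)]  |A|=40.9302
8. canonical 4-gon: [(7.8815, 16.0223) (6.7696, 11.7169) (14, 7.4246) (14, 14.936)]
9. shoelace: 40.9302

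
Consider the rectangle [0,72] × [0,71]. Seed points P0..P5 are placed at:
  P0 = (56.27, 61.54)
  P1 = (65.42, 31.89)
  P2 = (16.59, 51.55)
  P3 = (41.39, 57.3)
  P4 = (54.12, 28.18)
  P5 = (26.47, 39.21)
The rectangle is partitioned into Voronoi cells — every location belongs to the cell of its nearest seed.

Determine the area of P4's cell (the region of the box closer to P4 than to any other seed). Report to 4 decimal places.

Area of P4's cell: 1171.0965

1. box [0,72]×[0,71]: [(0, 0) (72, 0) (72, 71) (0, 71)]
2. ⊥bis P4·P0 via (55.195,44.86): [(0, 48.4172) (0, 0) (72, 0) (72, 43.7769)]  |A|=3318.9903
3. ⊥bis P4·P1 via (59.77,30.035): [(54.8964, 44.8792) (0, 48.4172) (0, 0) (69.631, 0)]  |A|=2891.4594
4. ⊥bis P4·P2 via (35.355,39.865): [(54.8964, 44.8792) (39.1109, 45.8966) (10.531, 0) (69.631, 0)]  |A|=1702.9706
5. ⊥bis P4·P3 via (47.755,42.74): [(54.8964, 44.8792) (52.9374, 45.0055) (33.1768, 36.3671) (10.531, 0) (69.631, 0)]  |A|=1634.4467
6. ⊥bis P4·P5 via (40.295,33.695): [(54.8964, 44.8792) (52.9374, 45.0055) (43.0896, 40.7005) (26.8536, 0) (69.631, 0)]  |A|=1171.0965
7. canonical 5-gon: [(54.8964, 44.8792) (52.9374, 45.0055) (43.0896, 40.7005) (26.8536, 0) (69.631, 0)]
8. shoelace: 1171.0965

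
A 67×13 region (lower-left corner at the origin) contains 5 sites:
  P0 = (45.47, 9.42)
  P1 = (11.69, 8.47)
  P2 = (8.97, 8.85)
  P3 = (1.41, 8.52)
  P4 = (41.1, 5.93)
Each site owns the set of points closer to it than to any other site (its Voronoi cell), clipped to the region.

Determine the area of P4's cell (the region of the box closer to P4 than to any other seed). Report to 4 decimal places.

1. box [0,67]×[0,13]: [(0, 0) (67, 0) (67, 13) (0, 13)]
2. ⊥bis P4·P0 via (43.285,7.675): [(0, 0) (49.4145, 0) (39.0323, 13) (0, 13)]  |A|=574.904
3. ⊥bis P4·P1 via (26.395,7.2): [(25.7732, 0) (49.4145, 0) (39.0323, 13) (26.8959, 13)]  |A|=232.555
4. ⊥bis P4·P2 via (25.035,7.39): [(25.7732, 0) (49.4145, 0) (39.0323, 13) (26.8959, 13)]  |A|=232.555
5. ⊥bis P4·P3 via (21.255,7.225): [(25.7732, 0) (49.4145, 0) (39.0323, 13) (26.8959, 13)]  |A|=232.555
6. canonical 4-gon: [(25.7732, 0) (49.4145, 0) (39.0323, 13) (26.8959, 13)]
7. shoelace: 232.555

Area of P4's cell: 232.5550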